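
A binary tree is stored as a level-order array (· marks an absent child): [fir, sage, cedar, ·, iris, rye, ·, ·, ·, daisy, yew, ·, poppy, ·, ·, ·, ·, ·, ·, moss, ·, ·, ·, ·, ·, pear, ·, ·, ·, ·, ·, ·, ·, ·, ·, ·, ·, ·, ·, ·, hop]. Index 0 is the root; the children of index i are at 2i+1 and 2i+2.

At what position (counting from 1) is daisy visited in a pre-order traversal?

4

Pre-order visits the node, then its left subtree, then its right subtree.
Visit fir.
At fir: go left to sage.
  Visit sage.
  At sage: no left child.
  At sage: go right to iris.
    Visit iris.
    At iris: go left to daisy.
      Visit daisy.
      At daisy: go left to moss.
        Visit moss.
        At moss: no left child.
        At moss: go right to hop.
          hop is a leaf — visit hop.
      At daisy: no right child.
    At iris: go right to yew.
      yew is a leaf — visit yew.
At fir: go right to cedar.
  Visit cedar.
  At cedar: go left to rye.
    Visit rye.
    At rye: no left child.
    At rye: go right to poppy.
      Visit poppy.
      At poppy: go left to pear.
        pear is a leaf — visit pear.
      At poppy: no right child.
  At cedar: no right child.
Full pre-order sequence: fir, sage, iris, daisy, moss, hop, yew, cedar, rye, poppy, pear.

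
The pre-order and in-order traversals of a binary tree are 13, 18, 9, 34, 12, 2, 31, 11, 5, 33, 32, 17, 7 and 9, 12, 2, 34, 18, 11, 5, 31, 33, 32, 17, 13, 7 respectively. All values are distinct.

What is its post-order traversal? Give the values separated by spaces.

The first element of pre-order is the root; it splits in-order into left and right subtrees.
Root 13: left subtree has 11 nodes {9, 12, 2, 34, 18, 11, 5, 31, 33, 32, 17}, right has 1 {7}.
  Root 18: left subtree has 4 nodes {9, 12, 2, 34}, right has 6 {11, 5, 31, 33, 32, 17}.
    Root 9: left subtree has 0 nodes { }, right has 3 {12, 2, 34}.
      Root 34: left subtree has 2 nodes {12, 2}, right has 0 { }.
        Root 12: left subtree has 0 nodes { }, right has 1 {2}.
    Root 31: left subtree has 2 nodes {11, 5}, right has 3 {33, 32, 17}.
      Root 11: left subtree has 0 nodes { }, right has 1 {5}.
      Root 33: left subtree has 0 nodes { }, right has 2 {32, 17}.
        Root 32: left subtree has 0 nodes { }, right has 1 {17}.

2 12 34 9 5 11 17 32 33 31 18 7 13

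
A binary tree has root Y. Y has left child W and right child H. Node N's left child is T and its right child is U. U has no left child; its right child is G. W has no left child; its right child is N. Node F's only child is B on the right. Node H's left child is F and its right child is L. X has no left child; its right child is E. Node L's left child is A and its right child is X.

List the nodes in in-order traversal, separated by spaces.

W T N U G Y F B H A L X E

In-order visits the left subtree, then the node, then the right subtree.
At Y: go left to W.
  At W: no left child.
  Visit W.
  At W: go right to N.
    At N: go left to T.
      T is a leaf — visit T.
    Visit N.
    At N: go right to U.
      At U: no left child.
      Visit U.
      At U: go right to G.
        G is a leaf — visit G.
Visit Y.
At Y: go right to H.
  At H: go left to F.
    At F: no left child.
    Visit F.
    At F: go right to B.
      B is a leaf — visit B.
  Visit H.
  At H: go right to L.
    At L: go left to A.
      A is a leaf — visit A.
    Visit L.
    At L: go right to X.
      At X: no left child.
      Visit X.
      At X: go right to E.
        E is a leaf — visit E.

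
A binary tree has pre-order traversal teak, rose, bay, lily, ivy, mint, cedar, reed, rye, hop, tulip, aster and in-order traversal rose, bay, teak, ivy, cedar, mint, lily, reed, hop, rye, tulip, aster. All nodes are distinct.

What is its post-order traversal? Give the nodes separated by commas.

The first element of pre-order is the root; it splits in-order into left and right subtrees.
Root teak: left subtree has 2 nodes {rose, bay}, right has 9 {ivy, cedar, mint, lily, reed, hop, rye, tulip, aster}.
  Root rose: left subtree has 0 nodes { }, right has 1 {bay}.
  Root lily: left subtree has 3 nodes {ivy, cedar, mint}, right has 5 {reed, hop, rye, tulip, aster}.
    Root ivy: left subtree has 0 nodes { }, right has 2 {cedar, mint}.
      Root mint: left subtree has 1 node {cedar}, right has 0 { }.
    Root reed: left subtree has 0 nodes { }, right has 4 {hop, rye, tulip, aster}.
      Root rye: left subtree has 1 node {hop}, right has 2 {tulip, aster}.
        Root tulip: left subtree has 0 nodes { }, right has 1 {aster}.

bay, rose, cedar, mint, ivy, hop, aster, tulip, rye, reed, lily, teak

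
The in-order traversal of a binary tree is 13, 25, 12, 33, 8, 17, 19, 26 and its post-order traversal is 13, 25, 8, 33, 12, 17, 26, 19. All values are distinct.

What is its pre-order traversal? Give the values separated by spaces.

19 17 12 25 13 33 8 26

The last element of post-order is the root; it splits in-order into left and right subtrees.
Root 19: left subtree has 6 nodes {13, 25, 12, 33, 8, 17}, right has 1 {26}.
  Root 17: left subtree has 5 nodes {13, 25, 12, 33, 8}, right has 0 { }.
    Root 12: left subtree has 2 nodes {13, 25}, right has 2 {33, 8}.
      Root 25: left subtree has 1 node {13}, right has 0 { }.
      Root 33: left subtree has 0 nodes { }, right has 1 {8}.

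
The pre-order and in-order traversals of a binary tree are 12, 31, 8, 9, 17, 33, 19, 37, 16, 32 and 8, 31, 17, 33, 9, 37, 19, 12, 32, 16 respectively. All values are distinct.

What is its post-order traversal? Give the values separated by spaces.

8 33 17 37 19 9 31 32 16 12

The first element of pre-order is the root; it splits in-order into left and right subtrees.
Root 12: left subtree has 7 nodes {8, 31, 17, 33, 9, 37, 19}, right has 2 {32, 16}.
  Root 31: left subtree has 1 node {8}, right has 5 {17, 33, 9, 37, 19}.
    Root 9: left subtree has 2 nodes {17, 33}, right has 2 {37, 19}.
      Root 17: left subtree has 0 nodes { }, right has 1 {33}.
      Root 19: left subtree has 1 node {37}, right has 0 { }.
  Root 16: left subtree has 1 node {32}, right has 0 { }.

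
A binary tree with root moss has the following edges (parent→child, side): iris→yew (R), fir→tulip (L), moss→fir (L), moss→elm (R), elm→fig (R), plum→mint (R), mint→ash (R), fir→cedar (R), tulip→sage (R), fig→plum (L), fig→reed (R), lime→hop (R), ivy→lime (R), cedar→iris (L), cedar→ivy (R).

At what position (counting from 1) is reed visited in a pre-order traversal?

Pre-order visits the node, then its left subtree, then its right subtree.
Visit moss.
At moss: go left to fir.
  Visit fir.
  At fir: go left to tulip.
    Visit tulip.
    At tulip: no left child.
    At tulip: go right to sage.
      sage is a leaf — visit sage.
  At fir: go right to cedar.
    Visit cedar.
    At cedar: go left to iris.
      Visit iris.
      At iris: no left child.
      At iris: go right to yew.
        yew is a leaf — visit yew.
    At cedar: go right to ivy.
      Visit ivy.
      At ivy: no left child.
      At ivy: go right to lime.
        Visit lime.
        At lime: no left child.
        At lime: go right to hop.
          hop is a leaf — visit hop.
At moss: go right to elm.
  Visit elm.
  At elm: no left child.
  At elm: go right to fig.
    Visit fig.
    At fig: go left to plum.
      Visit plum.
      At plum: no left child.
      At plum: go right to mint.
        Visit mint.
        At mint: no left child.
        At mint: go right to ash.
          ash is a leaf — visit ash.
    At fig: go right to reed.
      reed is a leaf — visit reed.
Full pre-order sequence: moss, fir, tulip, sage, cedar, iris, yew, ivy, lime, hop, elm, fig, plum, mint, ash, reed.

16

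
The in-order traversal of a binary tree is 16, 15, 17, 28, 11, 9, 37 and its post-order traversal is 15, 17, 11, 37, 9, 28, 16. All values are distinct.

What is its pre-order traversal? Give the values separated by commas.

16, 28, 17, 15, 9, 11, 37

The last element of post-order is the root; it splits in-order into left and right subtrees.
Root 16: left subtree has 0 nodes { }, right has 6 {15, 17, 28, 11, 9, 37}.
  Root 28: left subtree has 2 nodes {15, 17}, right has 3 {11, 9, 37}.
    Root 17: left subtree has 1 node {15}, right has 0 { }.
    Root 9: left subtree has 1 node {11}, right has 1 {37}.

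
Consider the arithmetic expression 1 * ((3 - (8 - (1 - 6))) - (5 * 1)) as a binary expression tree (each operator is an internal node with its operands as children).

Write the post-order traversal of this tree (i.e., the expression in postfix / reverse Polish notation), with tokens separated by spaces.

1 3 8 1 6 - - - 5 1 * - *

Post-order on an expression tree gives postfix notation: for each operator, emit left operand, right operand, then the operator.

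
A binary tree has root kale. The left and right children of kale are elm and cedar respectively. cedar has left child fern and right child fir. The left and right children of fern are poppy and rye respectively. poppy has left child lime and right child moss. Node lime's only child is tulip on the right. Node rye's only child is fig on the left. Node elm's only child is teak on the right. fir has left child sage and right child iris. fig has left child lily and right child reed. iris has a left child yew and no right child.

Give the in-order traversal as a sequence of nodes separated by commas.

In-order visits the left subtree, then the node, then the right subtree.
At kale: go left to elm.
  At elm: no left child.
  Visit elm.
  At elm: go right to teak.
    teak is a leaf — visit teak.
Visit kale.
At kale: go right to cedar.
  At cedar: go left to fern.
    At fern: go left to poppy.
      At poppy: go left to lime.
        At lime: no left child.
        Visit lime.
        At lime: go right to tulip.
          tulip is a leaf — visit tulip.
      Visit poppy.
      At poppy: go right to moss.
        moss is a leaf — visit moss.
    Visit fern.
    At fern: go right to rye.
      At rye: go left to fig.
        At fig: go left to lily.
          lily is a leaf — visit lily.
        Visit fig.
        At fig: go right to reed.
          reed is a leaf — visit reed.
      Visit rye.
      At rye: no right child.
  Visit cedar.
  At cedar: go right to fir.
    At fir: go left to sage.
      sage is a leaf — visit sage.
    Visit fir.
    At fir: go right to iris.
      At iris: go left to yew.
        yew is a leaf — visit yew.
      Visit iris.
      At iris: no right child.

elm, teak, kale, lime, tulip, poppy, moss, fern, lily, fig, reed, rye, cedar, sage, fir, yew, iris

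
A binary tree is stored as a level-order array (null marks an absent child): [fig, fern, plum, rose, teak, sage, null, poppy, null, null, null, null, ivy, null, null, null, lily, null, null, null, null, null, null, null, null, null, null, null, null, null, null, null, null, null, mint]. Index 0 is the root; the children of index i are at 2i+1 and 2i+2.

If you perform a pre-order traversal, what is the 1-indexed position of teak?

Pre-order visits the node, then its left subtree, then its right subtree.
Visit fig.
At fig: go left to fern.
  Visit fern.
  At fern: go left to rose.
    Visit rose.
    At rose: go left to poppy.
      Visit poppy.
      At poppy: no left child.
      At poppy: go right to lily.
        Visit lily.
        At lily: no left child.
        At lily: go right to mint.
          mint is a leaf — visit mint.
    At rose: no right child.
  At fern: go right to teak.
    teak is a leaf — visit teak.
At fig: go right to plum.
  Visit plum.
  At plum: go left to sage.
    Visit sage.
    At sage: no left child.
    At sage: go right to ivy.
      ivy is a leaf — visit ivy.
  At plum: no right child.
Full pre-order sequence: fig, fern, rose, poppy, lily, mint, teak, plum, sage, ivy.

7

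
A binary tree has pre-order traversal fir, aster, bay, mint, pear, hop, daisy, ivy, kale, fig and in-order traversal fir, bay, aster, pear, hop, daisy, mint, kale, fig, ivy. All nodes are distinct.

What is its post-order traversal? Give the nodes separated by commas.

The first element of pre-order is the root; it splits in-order into left and right subtrees.
Root fir: left subtree has 0 nodes { }, right has 9 {bay, aster, pear, hop, daisy, mint, kale, fig, ivy}.
  Root aster: left subtree has 1 node {bay}, right has 7 {pear, hop, daisy, mint, kale, fig, ivy}.
    Root mint: left subtree has 3 nodes {pear, hop, daisy}, right has 3 {kale, fig, ivy}.
      Root pear: left subtree has 0 nodes { }, right has 2 {hop, daisy}.
        Root hop: left subtree has 0 nodes { }, right has 1 {daisy}.
      Root ivy: left subtree has 2 nodes {kale, fig}, right has 0 { }.
        Root kale: left subtree has 0 nodes { }, right has 1 {fig}.

bay, daisy, hop, pear, fig, kale, ivy, mint, aster, fir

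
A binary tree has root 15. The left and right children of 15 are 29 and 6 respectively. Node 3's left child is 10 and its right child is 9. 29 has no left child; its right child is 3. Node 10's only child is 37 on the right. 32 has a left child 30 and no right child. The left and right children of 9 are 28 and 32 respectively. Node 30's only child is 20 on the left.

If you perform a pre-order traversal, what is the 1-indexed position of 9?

6

Pre-order visits the node, then its left subtree, then its right subtree.
Visit 15.
At 15: go left to 29.
  Visit 29.
  At 29: no left child.
  At 29: go right to 3.
    Visit 3.
    At 3: go left to 10.
      Visit 10.
      At 10: no left child.
      At 10: go right to 37.
        37 is a leaf — visit 37.
    At 3: go right to 9.
      Visit 9.
      At 9: go left to 28.
        28 is a leaf — visit 28.
      At 9: go right to 32.
        Visit 32.
        At 32: go left to 30.
          Visit 30.
          At 30: go left to 20.
            20 is a leaf — visit 20.
          At 30: no right child.
        At 32: no right child.
At 15: go right to 6.
  6 is a leaf — visit 6.
Full pre-order sequence: 15, 29, 3, 10, 37, 9, 28, 32, 30, 20, 6.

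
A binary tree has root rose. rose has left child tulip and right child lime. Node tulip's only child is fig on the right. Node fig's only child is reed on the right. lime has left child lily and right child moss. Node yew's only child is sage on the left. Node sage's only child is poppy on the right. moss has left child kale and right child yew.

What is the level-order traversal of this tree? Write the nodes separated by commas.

Level-order visits nodes level by level from the root, left to right within each level.
Level 0: rose
Level 1: tulip, lime
Level 2: fig, lily, moss
Level 3: reed, kale, yew
Level 4: sage
Level 5: poppy

rose, tulip, lime, fig, lily, moss, reed, kale, yew, sage, poppy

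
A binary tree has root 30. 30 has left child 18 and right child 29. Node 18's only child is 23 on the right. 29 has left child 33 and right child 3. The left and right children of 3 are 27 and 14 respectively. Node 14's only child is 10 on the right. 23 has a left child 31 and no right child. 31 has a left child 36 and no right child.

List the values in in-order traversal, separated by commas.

18, 36, 31, 23, 30, 33, 29, 27, 3, 14, 10

In-order visits the left subtree, then the node, then the right subtree.
At 30: go left to 18.
  At 18: no left child.
  Visit 18.
  At 18: go right to 23.
    At 23: go left to 31.
      At 31: go left to 36.
        36 is a leaf — visit 36.
      Visit 31.
      At 31: no right child.
    Visit 23.
    At 23: no right child.
Visit 30.
At 30: go right to 29.
  At 29: go left to 33.
    33 is a leaf — visit 33.
  Visit 29.
  At 29: go right to 3.
    At 3: go left to 27.
      27 is a leaf — visit 27.
    Visit 3.
    At 3: go right to 14.
      At 14: no left child.
      Visit 14.
      At 14: go right to 10.
        10 is a leaf — visit 10.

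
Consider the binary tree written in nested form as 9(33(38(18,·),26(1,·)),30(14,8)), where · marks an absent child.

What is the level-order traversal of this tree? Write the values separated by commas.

9, 33, 30, 38, 26, 14, 8, 18, 1

Level-order visits nodes level by level from the root, left to right within each level.
Level 0: 9
Level 1: 33, 30
Level 2: 38, 26, 14, 8
Level 3: 18, 1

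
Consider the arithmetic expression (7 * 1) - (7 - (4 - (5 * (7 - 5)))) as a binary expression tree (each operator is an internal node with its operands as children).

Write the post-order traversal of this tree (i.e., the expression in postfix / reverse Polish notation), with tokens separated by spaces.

Post-order on an expression tree gives postfix notation: for each operator, emit left operand, right operand, then the operator.

7 1 * 7 4 5 7 5 - * - - -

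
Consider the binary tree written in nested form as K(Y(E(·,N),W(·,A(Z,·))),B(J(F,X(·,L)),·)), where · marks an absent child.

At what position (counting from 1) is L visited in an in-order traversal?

In-order visits the left subtree, then the node, then the right subtree.
At K: go left to Y.
  At Y: go left to E.
    At E: no left child.
    Visit E.
    At E: go right to N.
      N is a leaf — visit N.
  Visit Y.
  At Y: go right to W.
    At W: no left child.
    Visit W.
    At W: go right to A.
      At A: go left to Z.
        Z is a leaf — visit Z.
      Visit A.
      At A: no right child.
Visit K.
At K: go right to B.
  At B: go left to J.
    At J: go left to F.
      F is a leaf — visit F.
    Visit J.
    At J: go right to X.
      At X: no left child.
      Visit X.
      At X: go right to L.
        L is a leaf — visit L.
  Visit B.
  At B: no right child.
Full in-order sequence: E, N, Y, W, Z, A, K, F, J, X, L, B.

11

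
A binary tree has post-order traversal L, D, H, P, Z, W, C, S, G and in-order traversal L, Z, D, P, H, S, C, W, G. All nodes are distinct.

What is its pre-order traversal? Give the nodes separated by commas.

G, S, Z, L, P, D, H, C, W

The last element of post-order is the root; it splits in-order into left and right subtrees.
Root G: left subtree has 8 nodes {L, Z, D, P, H, S, C, W}, right has 0 { }.
  Root S: left subtree has 5 nodes {L, Z, D, P, H}, right has 2 {C, W}.
    Root Z: left subtree has 1 node {L}, right has 3 {D, P, H}.
      Root P: left subtree has 1 node {D}, right has 1 {H}.
    Root C: left subtree has 0 nodes { }, right has 1 {W}.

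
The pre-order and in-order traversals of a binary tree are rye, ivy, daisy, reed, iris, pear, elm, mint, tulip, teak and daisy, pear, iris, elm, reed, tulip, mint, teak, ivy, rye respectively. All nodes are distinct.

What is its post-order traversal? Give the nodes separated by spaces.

The first element of pre-order is the root; it splits in-order into left and right subtrees.
Root rye: left subtree has 9 nodes {daisy, pear, iris, elm, reed, tulip, mint, teak, ivy}, right has 0 { }.
  Root ivy: left subtree has 8 nodes {daisy, pear, iris, elm, reed, tulip, mint, teak}, right has 0 { }.
    Root daisy: left subtree has 0 nodes { }, right has 7 {pear, iris, elm, reed, tulip, mint, teak}.
      Root reed: left subtree has 3 nodes {pear, iris, elm}, right has 3 {tulip, mint, teak}.
        Root iris: left subtree has 1 node {pear}, right has 1 {elm}.
        Root mint: left subtree has 1 node {tulip}, right has 1 {teak}.

pear elm iris tulip teak mint reed daisy ivy rye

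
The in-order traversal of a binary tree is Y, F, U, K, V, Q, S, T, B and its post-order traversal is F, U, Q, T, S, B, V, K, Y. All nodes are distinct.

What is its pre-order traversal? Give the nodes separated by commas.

The last element of post-order is the root; it splits in-order into left and right subtrees.
Root Y: left subtree has 0 nodes { }, right has 8 {F, U, K, V, Q, S, T, B}.
  Root K: left subtree has 2 nodes {F, U}, right has 5 {V, Q, S, T, B}.
    Root U: left subtree has 1 node {F}, right has 0 { }.
    Root V: left subtree has 0 nodes { }, right has 4 {Q, S, T, B}.
      Root B: left subtree has 3 nodes {Q, S, T}, right has 0 { }.
        Root S: left subtree has 1 node {Q}, right has 1 {T}.

Y, K, U, F, V, B, S, Q, T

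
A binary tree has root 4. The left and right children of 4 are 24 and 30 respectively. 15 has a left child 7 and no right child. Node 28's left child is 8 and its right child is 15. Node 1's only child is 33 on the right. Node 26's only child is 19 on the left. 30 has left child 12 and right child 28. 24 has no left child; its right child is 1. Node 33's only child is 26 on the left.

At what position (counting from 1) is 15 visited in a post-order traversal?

9

Post-order visits the left subtree, then the right subtree, then the node.
At 4: go left to 24.
  At 24: no left child.
  At 24: go right to 1.
    At 1: no left child.
    At 1: go right to 33.
      At 33: go left to 26.
        At 26: go left to 19.
          19 is a leaf — visit 19.
        At 26: no right child.
        Visit 26.
      At 33: no right child.
      Visit 33.
    Visit 1.
  Visit 24.
At 4: go right to 30.
  At 30: go left to 12.
    12 is a leaf — visit 12.
  At 30: go right to 28.
    At 28: go left to 8.
      8 is a leaf — visit 8.
    At 28: go right to 15.
      At 15: go left to 7.
        7 is a leaf — visit 7.
      At 15: no right child.
      Visit 15.
    Visit 28.
  Visit 30.
Visit 4.
Full post-order sequence: 19, 26, 33, 1, 24, 12, 8, 7, 15, 28, 30, 4.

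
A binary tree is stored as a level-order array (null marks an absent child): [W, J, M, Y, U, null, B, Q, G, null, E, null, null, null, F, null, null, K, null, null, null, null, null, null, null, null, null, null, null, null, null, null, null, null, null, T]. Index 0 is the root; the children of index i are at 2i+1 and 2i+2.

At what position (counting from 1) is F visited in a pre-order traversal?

12

Pre-order visits the node, then its left subtree, then its right subtree.
Visit W.
At W: go left to J.
  Visit J.
  At J: go left to Y.
    Visit Y.
    At Y: go left to Q.
      Q is a leaf — visit Q.
    At Y: go right to G.
      Visit G.
      At G: go left to K.
        Visit K.
        At K: go left to T.
          T is a leaf — visit T.
        At K: no right child.
      At G: no right child.
  At J: go right to U.
    Visit U.
    At U: no left child.
    At U: go right to E.
      E is a leaf — visit E.
At W: go right to M.
  Visit M.
  At M: no left child.
  At M: go right to B.
    Visit B.
    At B: no left child.
    At B: go right to F.
      F is a leaf — visit F.
Full pre-order sequence: W, J, Y, Q, G, K, T, U, E, M, B, F.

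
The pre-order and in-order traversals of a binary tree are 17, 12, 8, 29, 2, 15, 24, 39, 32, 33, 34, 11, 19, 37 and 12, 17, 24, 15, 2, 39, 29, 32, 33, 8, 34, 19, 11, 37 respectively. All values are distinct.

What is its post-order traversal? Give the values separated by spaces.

12 24 15 39 2 33 32 29 19 37 11 34 8 17

The first element of pre-order is the root; it splits in-order into left and right subtrees.
Root 17: left subtree has 1 node {12}, right has 12 {24, 15, 2, 39, 29, 32, 33, 8, 34, 19, 11, 37}.
  Root 8: left subtree has 7 nodes {24, 15, 2, 39, 29, 32, 33}, right has 4 {34, 19, 11, 37}.
    Root 29: left subtree has 4 nodes {24, 15, 2, 39}, right has 2 {32, 33}.
      Root 2: left subtree has 2 nodes {24, 15}, right has 1 {39}.
        Root 15: left subtree has 1 node {24}, right has 0 { }.
      Root 32: left subtree has 0 nodes { }, right has 1 {33}.
    Root 34: left subtree has 0 nodes { }, right has 3 {19, 11, 37}.
      Root 11: left subtree has 1 node {19}, right has 1 {37}.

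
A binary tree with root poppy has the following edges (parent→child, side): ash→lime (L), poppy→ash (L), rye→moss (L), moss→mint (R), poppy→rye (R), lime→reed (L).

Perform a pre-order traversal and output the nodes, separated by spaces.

Pre-order visits the node, then its left subtree, then its right subtree.
Visit poppy.
At poppy: go left to ash.
  Visit ash.
  At ash: go left to lime.
    Visit lime.
    At lime: go left to reed.
      reed is a leaf — visit reed.
    At lime: no right child.
  At ash: no right child.
At poppy: go right to rye.
  Visit rye.
  At rye: go left to moss.
    Visit moss.
    At moss: no left child.
    At moss: go right to mint.
      mint is a leaf — visit mint.
  At rye: no right child.

poppy ash lime reed rye moss mint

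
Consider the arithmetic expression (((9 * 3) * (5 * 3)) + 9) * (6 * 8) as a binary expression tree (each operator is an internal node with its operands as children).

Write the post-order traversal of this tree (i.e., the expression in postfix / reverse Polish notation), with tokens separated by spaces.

Post-order on an expression tree gives postfix notation: for each operator, emit left operand, right operand, then the operator.

9 3 * 5 3 * * 9 + 6 8 * *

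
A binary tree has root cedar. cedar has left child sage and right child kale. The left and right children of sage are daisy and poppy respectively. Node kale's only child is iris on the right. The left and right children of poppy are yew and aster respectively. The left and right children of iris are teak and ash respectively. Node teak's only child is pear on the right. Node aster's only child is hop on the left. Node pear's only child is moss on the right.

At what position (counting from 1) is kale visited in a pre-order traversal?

8

Pre-order visits the node, then its left subtree, then its right subtree.
Visit cedar.
At cedar: go left to sage.
  Visit sage.
  At sage: go left to daisy.
    daisy is a leaf — visit daisy.
  At sage: go right to poppy.
    Visit poppy.
    At poppy: go left to yew.
      yew is a leaf — visit yew.
    At poppy: go right to aster.
      Visit aster.
      At aster: go left to hop.
        hop is a leaf — visit hop.
      At aster: no right child.
At cedar: go right to kale.
  Visit kale.
  At kale: no left child.
  At kale: go right to iris.
    Visit iris.
    At iris: go left to teak.
      Visit teak.
      At teak: no left child.
      At teak: go right to pear.
        Visit pear.
        At pear: no left child.
        At pear: go right to moss.
          moss is a leaf — visit moss.
    At iris: go right to ash.
      ash is a leaf — visit ash.
Full pre-order sequence: cedar, sage, daisy, poppy, yew, aster, hop, kale, iris, teak, pear, moss, ash.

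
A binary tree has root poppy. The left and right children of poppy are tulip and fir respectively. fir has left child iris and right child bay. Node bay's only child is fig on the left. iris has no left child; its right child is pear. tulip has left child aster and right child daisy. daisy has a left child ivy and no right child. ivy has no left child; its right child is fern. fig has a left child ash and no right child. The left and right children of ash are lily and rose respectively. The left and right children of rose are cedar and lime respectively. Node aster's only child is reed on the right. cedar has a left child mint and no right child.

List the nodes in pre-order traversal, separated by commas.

poppy, tulip, aster, reed, daisy, ivy, fern, fir, iris, pear, bay, fig, ash, lily, rose, cedar, mint, lime

Pre-order visits the node, then its left subtree, then its right subtree.
Visit poppy.
At poppy: go left to tulip.
  Visit tulip.
  At tulip: go left to aster.
    Visit aster.
    At aster: no left child.
    At aster: go right to reed.
      reed is a leaf — visit reed.
  At tulip: go right to daisy.
    Visit daisy.
    At daisy: go left to ivy.
      Visit ivy.
      At ivy: no left child.
      At ivy: go right to fern.
        fern is a leaf — visit fern.
    At daisy: no right child.
At poppy: go right to fir.
  Visit fir.
  At fir: go left to iris.
    Visit iris.
    At iris: no left child.
    At iris: go right to pear.
      pear is a leaf — visit pear.
  At fir: go right to bay.
    Visit bay.
    At bay: go left to fig.
      Visit fig.
      At fig: go left to ash.
        Visit ash.
        At ash: go left to lily.
          lily is a leaf — visit lily.
        At ash: go right to rose.
          Visit rose.
          At rose: go left to cedar.
            Visit cedar.
            At cedar: go left to mint.
              mint is a leaf — visit mint.
            At cedar: no right child.
          At rose: go right to lime.
            lime is a leaf — visit lime.
      At fig: no right child.
    At bay: no right child.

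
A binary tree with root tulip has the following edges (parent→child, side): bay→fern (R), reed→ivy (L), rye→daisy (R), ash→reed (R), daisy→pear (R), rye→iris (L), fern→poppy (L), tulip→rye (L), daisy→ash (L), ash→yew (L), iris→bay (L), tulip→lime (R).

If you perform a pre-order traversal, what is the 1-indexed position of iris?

Pre-order visits the node, then its left subtree, then its right subtree.
Visit tulip.
At tulip: go left to rye.
  Visit rye.
  At rye: go left to iris.
    Visit iris.
    At iris: go left to bay.
      Visit bay.
      At bay: no left child.
      At bay: go right to fern.
        Visit fern.
        At fern: go left to poppy.
          poppy is a leaf — visit poppy.
        At fern: no right child.
    At iris: no right child.
  At rye: go right to daisy.
    Visit daisy.
    At daisy: go left to ash.
      Visit ash.
      At ash: go left to yew.
        yew is a leaf — visit yew.
      At ash: go right to reed.
        Visit reed.
        At reed: go left to ivy.
          ivy is a leaf — visit ivy.
        At reed: no right child.
    At daisy: go right to pear.
      pear is a leaf — visit pear.
At tulip: go right to lime.
  lime is a leaf — visit lime.
Full pre-order sequence: tulip, rye, iris, bay, fern, poppy, daisy, ash, yew, reed, ivy, pear, lime.

3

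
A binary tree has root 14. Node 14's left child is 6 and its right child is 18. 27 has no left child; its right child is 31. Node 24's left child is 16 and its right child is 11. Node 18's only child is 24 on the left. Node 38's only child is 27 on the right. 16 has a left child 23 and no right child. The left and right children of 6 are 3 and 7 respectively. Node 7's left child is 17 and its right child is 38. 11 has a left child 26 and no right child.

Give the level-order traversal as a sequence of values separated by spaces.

Level-order visits nodes level by level from the root, left to right within each level.
Level 0: 14
Level 1: 6, 18
Level 2: 3, 7, 24
Level 3: 17, 38, 16, 11
Level 4: 27, 23, 26
Level 5: 31

14 6 18 3 7 24 17 38 16 11 27 23 26 31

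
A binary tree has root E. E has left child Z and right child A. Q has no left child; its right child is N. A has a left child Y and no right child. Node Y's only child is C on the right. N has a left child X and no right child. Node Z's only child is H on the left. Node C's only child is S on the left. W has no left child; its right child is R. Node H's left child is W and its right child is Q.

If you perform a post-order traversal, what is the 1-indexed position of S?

Post-order visits the left subtree, then the right subtree, then the node.
At E: go left to Z.
  At Z: go left to H.
    At H: go left to W.
      At W: no left child.
      At W: go right to R.
        R is a leaf — visit R.
      Visit W.
    At H: go right to Q.
      At Q: no left child.
      At Q: go right to N.
        At N: go left to X.
          X is a leaf — visit X.
        At N: no right child.
        Visit N.
      Visit Q.
    Visit H.
  At Z: no right child.
  Visit Z.
At E: go right to A.
  At A: go left to Y.
    At Y: no left child.
    At Y: go right to C.
      At C: go left to S.
        S is a leaf — visit S.
      At C: no right child.
      Visit C.
    Visit Y.
  At A: no right child.
  Visit A.
Visit E.
Full post-order sequence: R, W, X, N, Q, H, Z, S, C, Y, A, E.

8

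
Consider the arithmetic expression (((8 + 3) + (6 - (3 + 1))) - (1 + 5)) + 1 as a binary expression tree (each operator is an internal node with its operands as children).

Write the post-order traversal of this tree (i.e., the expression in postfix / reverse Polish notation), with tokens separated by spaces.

8 3 + 6 3 1 + - + 1 5 + - 1 +

Post-order on an expression tree gives postfix notation: for each operator, emit left operand, right operand, then the operator.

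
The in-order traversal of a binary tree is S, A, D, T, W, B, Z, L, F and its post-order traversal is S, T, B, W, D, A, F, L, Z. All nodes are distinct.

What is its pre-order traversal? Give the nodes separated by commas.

Z, A, S, D, W, T, B, L, F

The last element of post-order is the root; it splits in-order into left and right subtrees.
Root Z: left subtree has 6 nodes {S, A, D, T, W, B}, right has 2 {L, F}.
  Root A: left subtree has 1 node {S}, right has 4 {D, T, W, B}.
    Root D: left subtree has 0 nodes { }, right has 3 {T, W, B}.
      Root W: left subtree has 1 node {T}, right has 1 {B}.
  Root L: left subtree has 0 nodes { }, right has 1 {F}.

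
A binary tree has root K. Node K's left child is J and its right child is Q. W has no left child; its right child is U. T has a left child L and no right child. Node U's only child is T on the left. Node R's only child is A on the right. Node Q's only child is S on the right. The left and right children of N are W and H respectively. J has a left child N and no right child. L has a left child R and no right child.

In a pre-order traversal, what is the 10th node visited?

Pre-order visits the node, then its left subtree, then its right subtree.
Visit K.
At K: go left to J.
  Visit J.
  At J: go left to N.
    Visit N.
    At N: go left to W.
      Visit W.
      At W: no left child.
      At W: go right to U.
        Visit U.
        At U: go left to T.
          Visit T.
          At T: go left to L.
            Visit L.
            At L: go left to R.
              Visit R.
              At R: no left child.
              At R: go right to A.
                A is a leaf — visit A.
            At L: no right child.
          At T: no right child.
        At U: no right child.
    At N: go right to H.
      H is a leaf — visit H.
  At J: no right child.
At K: go right to Q.
  Visit Q.
  At Q: no left child.
  At Q: go right to S.
    S is a leaf — visit S.
Full pre-order sequence: K, J, N, W, U, T, L, R, A, H, Q, S.

H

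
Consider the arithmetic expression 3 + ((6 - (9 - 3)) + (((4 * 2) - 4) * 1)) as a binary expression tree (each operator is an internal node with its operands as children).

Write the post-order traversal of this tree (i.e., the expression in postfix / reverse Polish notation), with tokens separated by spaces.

Post-order on an expression tree gives postfix notation: for each operator, emit left operand, right operand, then the operator.

3 6 9 3 - - 4 2 * 4 - 1 * + +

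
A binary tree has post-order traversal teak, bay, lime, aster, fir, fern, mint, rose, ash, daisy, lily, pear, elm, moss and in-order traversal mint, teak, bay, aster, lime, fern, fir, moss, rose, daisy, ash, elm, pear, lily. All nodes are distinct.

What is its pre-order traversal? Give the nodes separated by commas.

The last element of post-order is the root; it splits in-order into left and right subtrees.
Root moss: left subtree has 7 nodes {mint, teak, bay, aster, lime, fern, fir}, right has 6 {rose, daisy, ash, elm, pear, lily}.
  Root mint: left subtree has 0 nodes { }, right has 6 {teak, bay, aster, lime, fern, fir}.
    Root fern: left subtree has 4 nodes {teak, bay, aster, lime}, right has 1 {fir}.
      Root aster: left subtree has 2 nodes {teak, bay}, right has 1 {lime}.
        Root bay: left subtree has 1 node {teak}, right has 0 { }.
  Root elm: left subtree has 3 nodes {rose, daisy, ash}, right has 2 {pear, lily}.
    Root daisy: left subtree has 1 node {rose}, right has 1 {ash}.
    Root pear: left subtree has 0 nodes { }, right has 1 {lily}.

moss, mint, fern, aster, bay, teak, lime, fir, elm, daisy, rose, ash, pear, lily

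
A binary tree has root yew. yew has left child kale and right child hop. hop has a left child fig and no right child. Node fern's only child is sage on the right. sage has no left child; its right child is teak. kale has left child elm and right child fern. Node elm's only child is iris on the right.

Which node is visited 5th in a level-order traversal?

Level-order visits nodes level by level from the root, left to right within each level.
Level 0: yew
Level 1: kale, hop
Level 2: elm, fern, fig
Level 3: iris, sage
Level 4: teak
Full level-order sequence: yew, kale, hop, elm, fern, fig, iris, sage, teak.

fern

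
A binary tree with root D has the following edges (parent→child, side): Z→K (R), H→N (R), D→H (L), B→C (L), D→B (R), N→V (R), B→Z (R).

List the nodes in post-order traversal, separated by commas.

Post-order visits the left subtree, then the right subtree, then the node.
At D: go left to H.
  At H: no left child.
  At H: go right to N.
    At N: no left child.
    At N: go right to V.
      V is a leaf — visit V.
    Visit N.
  Visit H.
At D: go right to B.
  At B: go left to C.
    C is a leaf — visit C.
  At B: go right to Z.
    At Z: no left child.
    At Z: go right to K.
      K is a leaf — visit K.
    Visit Z.
  Visit B.
Visit D.

V, N, H, C, K, Z, B, D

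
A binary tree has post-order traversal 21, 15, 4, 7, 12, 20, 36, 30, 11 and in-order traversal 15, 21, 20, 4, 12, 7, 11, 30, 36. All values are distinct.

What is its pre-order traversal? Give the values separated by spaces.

The last element of post-order is the root; it splits in-order into left and right subtrees.
Root 11: left subtree has 6 nodes {15, 21, 20, 4, 12, 7}, right has 2 {30, 36}.
  Root 20: left subtree has 2 nodes {15, 21}, right has 3 {4, 12, 7}.
    Root 15: left subtree has 0 nodes { }, right has 1 {21}.
    Root 12: left subtree has 1 node {4}, right has 1 {7}.
  Root 30: left subtree has 0 nodes { }, right has 1 {36}.

11 20 15 21 12 4 7 30 36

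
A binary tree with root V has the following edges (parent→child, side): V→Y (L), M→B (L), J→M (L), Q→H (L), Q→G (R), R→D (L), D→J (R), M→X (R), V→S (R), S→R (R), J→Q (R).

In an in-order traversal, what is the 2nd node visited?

V

In-order visits the left subtree, then the node, then the right subtree.
At V: go left to Y.
  Y is a leaf — visit Y.
Visit V.
At V: go right to S.
  At S: no left child.
  Visit S.
  At S: go right to R.
    At R: go left to D.
      At D: no left child.
      Visit D.
      At D: go right to J.
        At J: go left to M.
          At M: go left to B.
            B is a leaf — visit B.
          Visit M.
          At M: go right to X.
            X is a leaf — visit X.
        Visit J.
        At J: go right to Q.
          At Q: go left to H.
            H is a leaf — visit H.
          Visit Q.
          At Q: go right to G.
            G is a leaf — visit G.
    Visit R.
    At R: no right child.
Full in-order sequence: Y, V, S, D, B, M, X, J, H, Q, G, R.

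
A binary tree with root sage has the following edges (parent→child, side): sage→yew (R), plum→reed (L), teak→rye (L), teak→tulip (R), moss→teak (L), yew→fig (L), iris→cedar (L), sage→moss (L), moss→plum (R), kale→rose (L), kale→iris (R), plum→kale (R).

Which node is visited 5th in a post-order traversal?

Post-order visits the left subtree, then the right subtree, then the node.
At sage: go left to moss.
  At moss: go left to teak.
    At teak: go left to rye.
      rye is a leaf — visit rye.
    At teak: go right to tulip.
      tulip is a leaf — visit tulip.
    Visit teak.
  At moss: go right to plum.
    At plum: go left to reed.
      reed is a leaf — visit reed.
    At plum: go right to kale.
      At kale: go left to rose.
        rose is a leaf — visit rose.
      At kale: go right to iris.
        At iris: go left to cedar.
          cedar is a leaf — visit cedar.
        At iris: no right child.
        Visit iris.
      Visit kale.
    Visit plum.
  Visit moss.
At sage: go right to yew.
  At yew: go left to fig.
    fig is a leaf — visit fig.
  At yew: no right child.
  Visit yew.
Visit sage.
Full post-order sequence: rye, tulip, teak, reed, rose, cedar, iris, kale, plum, moss, fig, yew, sage.

rose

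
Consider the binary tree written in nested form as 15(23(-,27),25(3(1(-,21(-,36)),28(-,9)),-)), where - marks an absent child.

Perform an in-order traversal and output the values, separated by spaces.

In-order visits the left subtree, then the node, then the right subtree.
At 15: go left to 23.
  At 23: no left child.
  Visit 23.
  At 23: go right to 27.
    27 is a leaf — visit 27.
Visit 15.
At 15: go right to 25.
  At 25: go left to 3.
    At 3: go left to 1.
      At 1: no left child.
      Visit 1.
      At 1: go right to 21.
        At 21: no left child.
        Visit 21.
        At 21: go right to 36.
          36 is a leaf — visit 36.
    Visit 3.
    At 3: go right to 28.
      At 28: no left child.
      Visit 28.
      At 28: go right to 9.
        9 is a leaf — visit 9.
  Visit 25.
  At 25: no right child.

23 27 15 1 21 36 3 28 9 25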